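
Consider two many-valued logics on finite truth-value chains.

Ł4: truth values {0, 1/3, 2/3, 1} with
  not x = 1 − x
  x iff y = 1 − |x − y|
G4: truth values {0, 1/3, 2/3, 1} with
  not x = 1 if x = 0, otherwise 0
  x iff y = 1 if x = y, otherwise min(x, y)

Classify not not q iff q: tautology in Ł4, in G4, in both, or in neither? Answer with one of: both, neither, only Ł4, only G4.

In Ł4: every assignment gives 1 — tautology.
In G4: at q = 1/3 the value is 1/3 — not a tautology.

only Ł4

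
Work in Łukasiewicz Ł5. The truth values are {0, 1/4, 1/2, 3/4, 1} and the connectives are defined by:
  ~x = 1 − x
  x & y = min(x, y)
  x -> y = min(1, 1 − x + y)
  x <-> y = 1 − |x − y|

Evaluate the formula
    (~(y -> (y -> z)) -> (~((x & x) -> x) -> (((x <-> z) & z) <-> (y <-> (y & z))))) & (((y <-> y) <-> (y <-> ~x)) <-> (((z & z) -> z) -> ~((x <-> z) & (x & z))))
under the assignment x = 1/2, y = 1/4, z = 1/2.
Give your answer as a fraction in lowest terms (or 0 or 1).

3/4

y -> z = 1/4 -> 1/2 = 1
y -> (y -> z) = 1/4 -> 1 = 1
~(y -> (y -> z)) = ~1 = 0
x & x = 1/2 & 1/2 = 1/2
(x & x) -> x = 1/2 -> 1/2 = 1
~((x & x) -> x) = ~1 = 0
x <-> z = 1/2 <-> 1/2 = 1
(x <-> z) & z = 1 & 1/2 = 1/2
y & z = 1/4 & 1/2 = 1/4
y <-> (y & z) = 1/4 <-> 1/4 = 1
((x <-> z) & z) <-> (y <-> (y & z)) = 1/2 <-> 1 = 1/2
~((x & x) -> x) -> (((x <-> z) & z) <-> (y <-> (y & z))) = 0 -> 1/2 = 1
~(y -> (y -> z)) -> (~((x & x) -> x) -> (((x <-> z) & z) <-> (y <-> (y & z)))) = 0 -> 1 = 1
y <-> y = 1/4 <-> 1/4 = 1
~x = ~1/2 = 1/2
y <-> ~x = 1/4 <-> 1/2 = 3/4
(y <-> y) <-> (y <-> ~x) = 1 <-> 3/4 = 3/4
z & z = 1/2 & 1/2 = 1/2
(z & z) -> z = 1/2 -> 1/2 = 1
x <-> z = 1/2 <-> 1/2 = 1
x & z = 1/2 & 1/2 = 1/2
(x <-> z) & (x & z) = 1 & 1/2 = 1/2
~((x <-> z) & (x & z)) = ~1/2 = 1/2
((z & z) -> z) -> ~((x <-> z) & (x & z)) = 1 -> 1/2 = 1/2
((y <-> y) <-> (y <-> ~x)) <-> (((z & z) -> z) -> ~((x <-> z) & (x & z))) = 3/4 <-> 1/2 = 3/4
(~(y -> (y -> z)) -> (~((x & x) -> x) -> (((x <-> z) & z) <-> (y <-> (y & z))))) & (((y <-> y) <-> (y <-> ~x)) <-> (((z & z) -> z) -> ~((x <-> z) & (x & z)))) = 1 & 3/4 = 3/4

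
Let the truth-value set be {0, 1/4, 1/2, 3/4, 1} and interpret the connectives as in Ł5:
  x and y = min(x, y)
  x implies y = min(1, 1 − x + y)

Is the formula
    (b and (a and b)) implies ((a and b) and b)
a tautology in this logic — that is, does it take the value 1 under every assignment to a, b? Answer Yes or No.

Yes

At a = 0, b = 1/2, for instance:
a and b = 0 and 1/2 = 0
b and (a and b) = 1/2 and 0 = 0
(a and b) and b = 0 and 1/2 = 0
(b and (a and b)) implies ((a and b) and b) = 0 implies 0 = 1
and checking the remaining 24 assignments likewise gives ≥ 1 in every case.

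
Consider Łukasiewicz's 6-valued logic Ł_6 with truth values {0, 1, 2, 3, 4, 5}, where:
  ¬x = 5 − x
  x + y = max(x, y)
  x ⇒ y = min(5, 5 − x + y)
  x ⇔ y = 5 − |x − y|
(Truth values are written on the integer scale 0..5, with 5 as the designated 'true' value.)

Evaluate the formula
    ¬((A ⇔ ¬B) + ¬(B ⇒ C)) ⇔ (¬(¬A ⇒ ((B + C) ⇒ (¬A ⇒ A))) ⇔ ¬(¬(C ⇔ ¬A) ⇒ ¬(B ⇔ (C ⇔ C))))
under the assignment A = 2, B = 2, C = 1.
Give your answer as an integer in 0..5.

¬B = ¬2 = 3
A ⇔ ¬B = 2 ⇔ 3 = 4
B ⇒ C = 2 ⇒ 1 = 4
¬(B ⇒ C) = ¬4 = 1
(A ⇔ ¬B) + ¬(B ⇒ C) = 4 + 1 = 4
¬((A ⇔ ¬B) + ¬(B ⇒ C)) = ¬4 = 1
¬A = ¬2 = 3
B + C = 2 + 1 = 2
¬A = ¬2 = 3
¬A ⇒ A = 3 ⇒ 2 = 4
(B + C) ⇒ (¬A ⇒ A) = 2 ⇒ 4 = 5
¬A ⇒ ((B + C) ⇒ (¬A ⇒ A)) = 3 ⇒ 5 = 5
¬(¬A ⇒ ((B + C) ⇒ (¬A ⇒ A))) = ¬5 = 0
¬A = ¬2 = 3
C ⇔ ¬A = 1 ⇔ 3 = 3
¬(C ⇔ ¬A) = ¬3 = 2
C ⇔ C = 1 ⇔ 1 = 5
B ⇔ (C ⇔ C) = 2 ⇔ 5 = 2
¬(B ⇔ (C ⇔ C)) = ¬2 = 3
¬(C ⇔ ¬A) ⇒ ¬(B ⇔ (C ⇔ C)) = 2 ⇒ 3 = 5
¬(¬(C ⇔ ¬A) ⇒ ¬(B ⇔ (C ⇔ C))) = ¬5 = 0
¬(¬A ⇒ ((B + C) ⇒ (¬A ⇒ A))) ⇔ ¬(¬(C ⇔ ¬A) ⇒ ¬(B ⇔ (C ⇔ C))) = 0 ⇔ 0 = 5
¬((A ⇔ ¬B) + ¬(B ⇒ C)) ⇔ (¬(¬A ⇒ ((B + C) ⇒ (¬A ⇒ A))) ⇔ ¬(¬(C ⇔ ¬A) ⇒ ¬(B ⇔ (C ⇔ C)))) = 1 ⇔ 5 = 1

1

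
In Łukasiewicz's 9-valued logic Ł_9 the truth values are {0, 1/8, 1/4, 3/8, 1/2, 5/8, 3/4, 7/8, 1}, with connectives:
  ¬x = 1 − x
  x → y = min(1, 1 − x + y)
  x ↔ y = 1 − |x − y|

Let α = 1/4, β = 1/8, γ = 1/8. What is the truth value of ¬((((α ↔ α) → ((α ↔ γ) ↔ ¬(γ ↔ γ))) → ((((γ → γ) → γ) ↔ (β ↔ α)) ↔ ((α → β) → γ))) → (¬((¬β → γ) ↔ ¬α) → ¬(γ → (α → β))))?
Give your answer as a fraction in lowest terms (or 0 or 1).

α ↔ α = 1/4 ↔ 1/4 = 1
α ↔ γ = 1/4 ↔ 1/8 = 7/8
γ ↔ γ = 1/8 ↔ 1/8 = 1
¬(γ ↔ γ) = ¬1 = 0
(α ↔ γ) ↔ ¬(γ ↔ γ) = 7/8 ↔ 0 = 1/8
(α ↔ α) → ((α ↔ γ) ↔ ¬(γ ↔ γ)) = 1 → 1/8 = 1/8
γ → γ = 1/8 → 1/8 = 1
(γ → γ) → γ = 1 → 1/8 = 1/8
β ↔ α = 1/8 ↔ 1/4 = 7/8
((γ → γ) → γ) ↔ (β ↔ α) = 1/8 ↔ 7/8 = 1/4
α → β = 1/4 → 1/8 = 7/8
(α → β) → γ = 7/8 → 1/8 = 1/4
(((γ → γ) → γ) ↔ (β ↔ α)) ↔ ((α → β) → γ) = 1/4 ↔ 1/4 = 1
((α ↔ α) → ((α ↔ γ) ↔ ¬(γ ↔ γ))) → ((((γ → γ) → γ) ↔ (β ↔ α)) ↔ ((α → β) → γ)) = 1/8 → 1 = 1
¬β = ¬1/8 = 7/8
¬β → γ = 7/8 → 1/8 = 1/4
¬α = ¬1/4 = 3/4
(¬β → γ) ↔ ¬α = 1/4 ↔ 3/4 = 1/2
¬((¬β → γ) ↔ ¬α) = ¬1/2 = 1/2
α → β = 1/4 → 1/8 = 7/8
γ → (α → β) = 1/8 → 7/8 = 1
¬(γ → (α → β)) = ¬1 = 0
¬((¬β → γ) ↔ ¬α) → ¬(γ → (α → β)) = 1/2 → 0 = 1/2
(((α ↔ α) → ((α ↔ γ) ↔ ¬(γ ↔ γ))) → ((((γ → γ) → γ) ↔ (β ↔ α)) ↔ ((α → β) → γ))) → (¬((¬β → γ) ↔ ¬α) → ¬(γ → (α → β))) = 1 → 1/2 = 1/2
¬((((α ↔ α) → ((α ↔ γ) ↔ ¬(γ ↔ γ))) → ((((γ → γ) → γ) ↔ (β ↔ α)) ↔ ((α → β) → γ))) → (¬((¬β → γ) ↔ ¬α) → ¬(γ → (α → β)))) = ¬1/2 = 1/2

1/2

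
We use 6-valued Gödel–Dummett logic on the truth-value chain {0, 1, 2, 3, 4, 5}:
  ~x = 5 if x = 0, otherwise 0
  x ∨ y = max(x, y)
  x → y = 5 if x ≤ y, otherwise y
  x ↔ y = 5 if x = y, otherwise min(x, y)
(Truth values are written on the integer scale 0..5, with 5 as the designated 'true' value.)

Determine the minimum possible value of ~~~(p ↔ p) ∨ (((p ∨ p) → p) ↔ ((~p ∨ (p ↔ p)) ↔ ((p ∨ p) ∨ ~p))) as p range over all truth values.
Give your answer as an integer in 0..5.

Take p = 1:
p ↔ p = 1 ↔ 1 = 5
~(p ↔ p) = ~5 = 0
~~(p ↔ p) = ~0 = 5
~~~(p ↔ p) = ~5 = 0
p ∨ p = 1 ∨ 1 = 1
(p ∨ p) → p = 1 → 1 = 5
~p = ~1 = 0
p ↔ p = 1 ↔ 1 = 5
~p ∨ (p ↔ p) = 0 ∨ 5 = 5
p ∨ p = 1 ∨ 1 = 1
~p = ~1 = 0
(p ∨ p) ∨ ~p = 1 ∨ 0 = 1
(~p ∨ (p ↔ p)) ↔ ((p ∨ p) ∨ ~p) = 5 ↔ 1 = 1
((p ∨ p) → p) ↔ ((~p ∨ (p ↔ p)) ↔ ((p ∨ p) ∨ ~p)) = 5 ↔ 1 = 1
~~~(p ↔ p) ∨ (((p ∨ p) → p) ↔ ((~p ∨ (p ↔ p)) ↔ ((p ∨ p) ∨ ~p))) = 0 ∨ 1 = 1
No assignment yields a value below 1, so this is the minimum.

1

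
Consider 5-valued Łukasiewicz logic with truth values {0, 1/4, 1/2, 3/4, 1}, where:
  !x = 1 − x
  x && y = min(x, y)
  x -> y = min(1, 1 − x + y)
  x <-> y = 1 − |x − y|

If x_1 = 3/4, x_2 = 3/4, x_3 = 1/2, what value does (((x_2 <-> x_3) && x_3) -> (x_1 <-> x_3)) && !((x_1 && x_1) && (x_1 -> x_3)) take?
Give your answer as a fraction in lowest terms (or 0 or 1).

x_2 <-> x_3 = 3/4 <-> 1/2 = 3/4
(x_2 <-> x_3) && x_3 = 3/4 && 1/2 = 1/2
x_1 <-> x_3 = 3/4 <-> 1/2 = 3/4
((x_2 <-> x_3) && x_3) -> (x_1 <-> x_3) = 1/2 -> 3/4 = 1
x_1 && x_1 = 3/4 && 3/4 = 3/4
x_1 -> x_3 = 3/4 -> 1/2 = 3/4
(x_1 && x_1) && (x_1 -> x_3) = 3/4 && 3/4 = 3/4
!((x_1 && x_1) && (x_1 -> x_3)) = !3/4 = 1/4
(((x_2 <-> x_3) && x_3) -> (x_1 <-> x_3)) && !((x_1 && x_1) && (x_1 -> x_3)) = 1 && 1/4 = 1/4

1/4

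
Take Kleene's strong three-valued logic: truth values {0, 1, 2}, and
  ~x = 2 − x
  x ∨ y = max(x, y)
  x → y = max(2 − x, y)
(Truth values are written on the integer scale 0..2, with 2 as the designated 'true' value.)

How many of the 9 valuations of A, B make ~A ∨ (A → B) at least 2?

A = 0, B = 0 ↦ 2  ≥
A = 0, B = 1 ↦ 2  ≥
A = 0, B = 2 ↦ 2  ≥
A = 1, B = 0 ↦ 1  <
A = 1, B = 1 ↦ 1  <
A = 1, B = 2 ↦ 2  ≥
A = 2, B = 0 ↦ 0  <
A = 2, B = 1 ↦ 1  <
A = 2, B = 2 ↦ 2  ≥
So 5 of the 9 assignments meet the threshold.

5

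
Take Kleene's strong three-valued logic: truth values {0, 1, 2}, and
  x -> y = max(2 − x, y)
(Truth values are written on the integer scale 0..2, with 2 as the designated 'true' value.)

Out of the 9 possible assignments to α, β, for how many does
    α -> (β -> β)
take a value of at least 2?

7

α = 0, β = 0 ↦ 2  ≥
α = 0, β = 1 ↦ 2  ≥
α = 0, β = 2 ↦ 2  ≥
α = 1, β = 0 ↦ 2  ≥
α = 1, β = 1 ↦ 1  <
α = 1, β = 2 ↦ 2  ≥
α = 2, β = 0 ↦ 2  ≥
α = 2, β = 1 ↦ 1  <
α = 2, β = 2 ↦ 2  ≥
So 7 of the 9 assignments meet the threshold.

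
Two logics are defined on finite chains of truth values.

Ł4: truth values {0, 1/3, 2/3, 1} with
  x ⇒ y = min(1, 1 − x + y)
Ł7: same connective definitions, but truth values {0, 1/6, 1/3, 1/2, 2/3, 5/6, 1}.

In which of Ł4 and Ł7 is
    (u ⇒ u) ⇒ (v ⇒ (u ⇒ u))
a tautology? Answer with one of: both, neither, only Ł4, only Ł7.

both

In Ł4: every assignment gives 1 — tautology.
In Ł7: every assignment gives 1 — tautology.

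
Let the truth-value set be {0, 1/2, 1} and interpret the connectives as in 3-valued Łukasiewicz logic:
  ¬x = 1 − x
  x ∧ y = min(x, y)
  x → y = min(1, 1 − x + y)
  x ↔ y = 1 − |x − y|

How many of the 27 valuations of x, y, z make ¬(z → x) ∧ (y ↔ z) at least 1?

1

value 1: 1 assignment (counts)
value 1/2: 6 assignments
value 0: 20 assignments
So 1 of the 27 assignments meets the threshold.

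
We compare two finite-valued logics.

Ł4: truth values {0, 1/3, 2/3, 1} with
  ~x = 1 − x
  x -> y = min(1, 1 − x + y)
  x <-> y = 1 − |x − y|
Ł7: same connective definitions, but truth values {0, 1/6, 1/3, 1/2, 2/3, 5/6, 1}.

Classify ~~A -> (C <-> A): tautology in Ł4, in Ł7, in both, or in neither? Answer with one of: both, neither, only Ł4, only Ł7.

neither

In Ł4: at A = 2/3, C = 0 the value is 2/3 — not a tautology.
In Ł7: at A = 2/3, C = 0 the value is 2/3 — not a tautology.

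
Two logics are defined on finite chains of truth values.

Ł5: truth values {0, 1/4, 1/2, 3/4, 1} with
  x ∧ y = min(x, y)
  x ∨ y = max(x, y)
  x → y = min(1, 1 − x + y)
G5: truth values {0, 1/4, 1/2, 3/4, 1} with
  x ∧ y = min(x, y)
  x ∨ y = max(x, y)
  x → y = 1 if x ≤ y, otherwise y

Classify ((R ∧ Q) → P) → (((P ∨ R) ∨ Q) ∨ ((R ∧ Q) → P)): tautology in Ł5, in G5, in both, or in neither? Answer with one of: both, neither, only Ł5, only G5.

both

In Ł5: every assignment gives 1 — tautology.
In G5: every assignment gives 1 — tautology.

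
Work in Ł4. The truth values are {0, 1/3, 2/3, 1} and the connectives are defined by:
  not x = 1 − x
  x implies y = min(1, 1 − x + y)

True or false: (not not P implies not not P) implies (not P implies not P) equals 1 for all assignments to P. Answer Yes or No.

P = 0 ↦ 1
P = 1/3 ↦ 1
P = 2/3 ↦ 1
P = 1 ↦ 1
Every assignment gives a value ≥ 1.

Yes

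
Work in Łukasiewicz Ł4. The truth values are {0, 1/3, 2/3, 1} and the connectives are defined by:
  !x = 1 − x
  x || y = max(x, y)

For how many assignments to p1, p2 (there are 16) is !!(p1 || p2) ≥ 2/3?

p1 = 0, p2 = 0 ↦ 0  <
p1 = 0, p2 = 1/3 ↦ 1/3  <
p1 = 0, p2 = 2/3 ↦ 2/3  ≥
p1 = 0, p2 = 1 ↦ 1  ≥
p1 = 1/3, p2 = 0 ↦ 1/3  <
p1 = 1/3, p2 = 1/3 ↦ 1/3  <
p1 = 1/3, p2 = 2/3 ↦ 2/3  ≥
p1 = 1/3, p2 = 1 ↦ 1  ≥
p1 = 2/3, p2 = 0 ↦ 2/3  ≥
p1 = 2/3, p2 = 1/3 ↦ 2/3  ≥
p1 = 2/3, p2 = 2/3 ↦ 2/3  ≥
p1 = 2/3, p2 = 1 ↦ 1  ≥
p1 = 1, p2 = 0 ↦ 1  ≥
p1 = 1, p2 = 1/3 ↦ 1  ≥
p1 = 1, p2 = 2/3 ↦ 1  ≥
p1 = 1, p2 = 1 ↦ 1  ≥
So 12 of the 16 assignments meet the threshold.

12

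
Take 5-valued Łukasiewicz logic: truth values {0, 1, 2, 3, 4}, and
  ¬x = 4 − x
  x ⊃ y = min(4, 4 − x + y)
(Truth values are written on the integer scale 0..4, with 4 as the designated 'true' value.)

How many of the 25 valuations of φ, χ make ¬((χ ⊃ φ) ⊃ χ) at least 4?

value 4: 5 assignments (counts)
value 3: 4 assignments
value 2: 4 assignments
value 1: 3 assignments
value 0: 9 assignments
So 5 of the 25 assignments meet the threshold.

5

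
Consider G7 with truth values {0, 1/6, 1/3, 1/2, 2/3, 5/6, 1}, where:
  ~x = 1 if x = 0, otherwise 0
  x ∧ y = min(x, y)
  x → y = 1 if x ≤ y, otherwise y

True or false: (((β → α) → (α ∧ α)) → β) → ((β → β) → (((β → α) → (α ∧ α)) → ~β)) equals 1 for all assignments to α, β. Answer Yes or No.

No

Counterexample: take α = 0, β = 1/6.
β → α = 1/6 → 0 = 0
α ∧ α = 0 ∧ 0 = 0
(β → α) → (α ∧ α) = 0 → 0 = 1
((β → α) → (α ∧ α)) → β = 1 → 1/6 = 1/6
β → β = 1/6 → 1/6 = 1
β → α = 1/6 → 0 = 0
α ∧ α = 0 ∧ 0 = 0
(β → α) → (α ∧ α) = 0 → 0 = 1
~β = ~1/6 = 0
((β → α) → (α ∧ α)) → ~β = 1 → 0 = 0
(β → β) → (((β → α) → (α ∧ α)) → ~β) = 1 → 0 = 0
(((β → α) → (α ∧ α)) → β) → ((β → β) → (((β → α) → (α ∧ α)) → ~β)) = 1/6 → 0 = 0
This gives 0 ≠ 1.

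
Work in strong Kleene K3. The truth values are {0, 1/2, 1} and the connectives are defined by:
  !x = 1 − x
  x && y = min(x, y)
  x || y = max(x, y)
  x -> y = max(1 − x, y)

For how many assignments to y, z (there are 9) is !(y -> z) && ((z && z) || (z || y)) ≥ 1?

1

y = 0, z = 0 ↦ 0  <
y = 0, z = 1/2 ↦ 0  <
y = 0, z = 1 ↦ 0  <
y = 1/2, z = 0 ↦ 1/2  <
y = 1/2, z = 1/2 ↦ 1/2  <
y = 1/2, z = 1 ↦ 0  <
y = 1, z = 0 ↦ 1  ≥
y = 1, z = 1/2 ↦ 1/2  <
y = 1, z = 1 ↦ 0  <
So 1 of the 9 assignments meets the threshold.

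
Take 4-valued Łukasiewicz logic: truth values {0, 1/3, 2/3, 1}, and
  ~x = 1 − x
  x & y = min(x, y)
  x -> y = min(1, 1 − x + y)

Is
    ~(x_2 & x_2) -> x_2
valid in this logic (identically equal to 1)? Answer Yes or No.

No

Counterexample: take x_2 = 0.
x_2 & x_2 = 0 & 0 = 0
~(x_2 & x_2) = ~0 = 1
~(x_2 & x_2) -> x_2 = 1 -> 0 = 0
This gives 0 ≠ 1.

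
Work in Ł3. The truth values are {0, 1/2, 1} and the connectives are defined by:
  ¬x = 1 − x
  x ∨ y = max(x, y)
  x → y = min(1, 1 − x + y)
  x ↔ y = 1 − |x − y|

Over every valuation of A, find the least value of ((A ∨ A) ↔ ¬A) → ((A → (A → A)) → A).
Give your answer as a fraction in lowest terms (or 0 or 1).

Take A = 1/2:
A ∨ A = 1/2 ∨ 1/2 = 1/2
¬A = ¬1/2 = 1/2
(A ∨ A) ↔ ¬A = 1/2 ↔ 1/2 = 1
A → A = 1/2 → 1/2 = 1
A → (A → A) = 1/2 → 1 = 1
(A → (A → A)) → A = 1 → 1/2 = 1/2
((A ∨ A) ↔ ¬A) → ((A → (A → A)) → A) = 1 → 1/2 = 1/2
No assignment yields a value below 1/2, so this is the minimum.

1/2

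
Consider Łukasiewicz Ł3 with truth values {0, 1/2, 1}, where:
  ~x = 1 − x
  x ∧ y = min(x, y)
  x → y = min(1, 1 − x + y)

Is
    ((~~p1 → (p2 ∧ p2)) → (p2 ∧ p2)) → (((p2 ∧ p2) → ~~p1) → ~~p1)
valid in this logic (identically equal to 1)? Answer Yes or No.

p1 = 0, p2 = 0 ↦ 1
p1 = 0, p2 = 1/2 ↦ 1
p1 = 0, p2 = 1 ↦ 1
p1 = 1/2, p2 = 0 ↦ 1
p1 = 1/2, p2 = 1/2 ↦ 1
p1 = 1/2, p2 = 1 ↦ 1
p1 = 1, p2 = 0 ↦ 1
p1 = 1, p2 = 1/2 ↦ 1
p1 = 1, p2 = 1 ↦ 1
Every assignment gives a value ≥ 1.

Yes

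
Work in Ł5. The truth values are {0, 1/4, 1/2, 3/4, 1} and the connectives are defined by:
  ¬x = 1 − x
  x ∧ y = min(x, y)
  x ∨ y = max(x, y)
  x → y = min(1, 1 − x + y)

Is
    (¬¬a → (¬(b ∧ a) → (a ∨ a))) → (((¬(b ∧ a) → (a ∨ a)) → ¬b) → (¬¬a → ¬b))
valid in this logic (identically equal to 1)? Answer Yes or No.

At a = 0, b = 1/4, for instance:
¬a = ¬0 = 1
¬¬a = ¬1 = 0
b ∧ a = 1/4 ∧ 0 = 0
¬(b ∧ a) = ¬0 = 1
a ∨ a = 0 ∨ 0 = 0
¬(b ∧ a) → (a ∨ a) = 1 → 0 = 0
¬¬a → (¬(b ∧ a) → (a ∨ a)) = 0 → 0 = 1
¬b = ¬1/4 = 3/4
(¬(b ∧ a) → (a ∨ a)) → ¬b = 0 → 3/4 = 1
¬¬a → ¬b = 0 → 3/4 = 1
((¬(b ∧ a) → (a ∨ a)) → ¬b) → (¬¬a → ¬b) = 1 → 1 = 1
(¬¬a → (¬(b ∧ a) → (a ∨ a))) → (((¬(b ∧ a) → (a ∨ a)) → ¬b) → (¬¬a → ¬b)) = 1 → 1 = 1
and checking the remaining 24 assignments likewise gives ≥ 1 in every case.

Yes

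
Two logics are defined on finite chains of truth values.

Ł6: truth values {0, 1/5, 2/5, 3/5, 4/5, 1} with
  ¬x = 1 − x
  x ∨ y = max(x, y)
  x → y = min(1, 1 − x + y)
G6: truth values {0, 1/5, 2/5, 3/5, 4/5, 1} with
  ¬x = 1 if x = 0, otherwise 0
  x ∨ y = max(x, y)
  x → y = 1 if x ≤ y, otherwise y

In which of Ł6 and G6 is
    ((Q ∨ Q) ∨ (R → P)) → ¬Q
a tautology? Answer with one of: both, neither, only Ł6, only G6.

neither

In Ł6: at P = 0, Q = 1/5, R = 0 the value is 4/5 — not a tautology.
In G6: at P = 0, Q = 1/5, R = 0 the value is 0 — not a tautology.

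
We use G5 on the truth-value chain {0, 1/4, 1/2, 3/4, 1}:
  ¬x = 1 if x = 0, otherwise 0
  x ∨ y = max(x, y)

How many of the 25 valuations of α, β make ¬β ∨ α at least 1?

value 1: 9 assignments (counts)
value 3/4: 4 assignments
value 1/2: 4 assignments
value 1/4: 4 assignments
value 0: 4 assignments
So 9 of the 25 assignments meet the threshold.

9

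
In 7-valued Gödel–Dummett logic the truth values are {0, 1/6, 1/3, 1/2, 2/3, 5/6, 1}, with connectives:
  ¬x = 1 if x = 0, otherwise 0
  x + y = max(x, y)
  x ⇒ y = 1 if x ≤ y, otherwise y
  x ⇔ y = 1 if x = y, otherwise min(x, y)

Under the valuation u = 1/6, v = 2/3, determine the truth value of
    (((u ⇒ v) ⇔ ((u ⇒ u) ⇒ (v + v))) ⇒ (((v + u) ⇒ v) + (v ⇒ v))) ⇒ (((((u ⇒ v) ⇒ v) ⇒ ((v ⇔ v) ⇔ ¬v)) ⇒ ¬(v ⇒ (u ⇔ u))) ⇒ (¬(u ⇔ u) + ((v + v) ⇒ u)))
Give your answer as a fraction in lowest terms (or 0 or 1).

u ⇒ v = 1/6 ⇒ 2/3 = 1
u ⇒ u = 1/6 ⇒ 1/6 = 1
v + v = 2/3 + 2/3 = 2/3
(u ⇒ u) ⇒ (v + v) = 1 ⇒ 2/3 = 2/3
(u ⇒ v) ⇔ ((u ⇒ u) ⇒ (v + v)) = 1 ⇔ 2/3 = 2/3
v + u = 2/3 + 1/6 = 2/3
(v + u) ⇒ v = 2/3 ⇒ 2/3 = 1
v ⇒ v = 2/3 ⇒ 2/3 = 1
((v + u) ⇒ v) + (v ⇒ v) = 1 + 1 = 1
((u ⇒ v) ⇔ ((u ⇒ u) ⇒ (v + v))) ⇒ (((v + u) ⇒ v) + (v ⇒ v)) = 2/3 ⇒ 1 = 1
u ⇒ v = 1/6 ⇒ 2/3 = 1
(u ⇒ v) ⇒ v = 1 ⇒ 2/3 = 2/3
v ⇔ v = 2/3 ⇔ 2/3 = 1
¬v = ¬2/3 = 0
(v ⇔ v) ⇔ ¬v = 1 ⇔ 0 = 0
((u ⇒ v) ⇒ v) ⇒ ((v ⇔ v) ⇔ ¬v) = 2/3 ⇒ 0 = 0
u ⇔ u = 1/6 ⇔ 1/6 = 1
v ⇒ (u ⇔ u) = 2/3 ⇒ 1 = 1
¬(v ⇒ (u ⇔ u)) = ¬1 = 0
(((u ⇒ v) ⇒ v) ⇒ ((v ⇔ v) ⇔ ¬v)) ⇒ ¬(v ⇒ (u ⇔ u)) = 0 ⇒ 0 = 1
u ⇔ u = 1/6 ⇔ 1/6 = 1
¬(u ⇔ u) = ¬1 = 0
v + v = 2/3 + 2/3 = 2/3
(v + v) ⇒ u = 2/3 ⇒ 1/6 = 1/6
¬(u ⇔ u) + ((v + v) ⇒ u) = 0 + 1/6 = 1/6
((((u ⇒ v) ⇒ v) ⇒ ((v ⇔ v) ⇔ ¬v)) ⇒ ¬(v ⇒ (u ⇔ u))) ⇒ (¬(u ⇔ u) + ((v + v) ⇒ u)) = 1 ⇒ 1/6 = 1/6
(((u ⇒ v) ⇔ ((u ⇒ u) ⇒ (v + v))) ⇒ (((v + u) ⇒ v) + (v ⇒ v))) ⇒ (((((u ⇒ v) ⇒ v) ⇒ ((v ⇔ v) ⇔ ¬v)) ⇒ ¬(v ⇒ (u ⇔ u))) ⇒ (¬(u ⇔ u) + ((v + v) ⇒ u))) = 1 ⇒ 1/6 = 1/6

1/6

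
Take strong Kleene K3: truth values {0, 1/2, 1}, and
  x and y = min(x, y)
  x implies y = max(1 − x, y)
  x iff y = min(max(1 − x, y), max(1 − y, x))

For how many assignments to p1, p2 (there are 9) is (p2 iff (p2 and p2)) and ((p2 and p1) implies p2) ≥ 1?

6

p1 = 0, p2 = 0 ↦ 1  ≥
p1 = 0, p2 = 1/2 ↦ 1/2  <
p1 = 0, p2 = 1 ↦ 1  ≥
p1 = 1/2, p2 = 0 ↦ 1  ≥
p1 = 1/2, p2 = 1/2 ↦ 1/2  <
p1 = 1/2, p2 = 1 ↦ 1  ≥
p1 = 1, p2 = 0 ↦ 1  ≥
p1 = 1, p2 = 1/2 ↦ 1/2  <
p1 = 1, p2 = 1 ↦ 1  ≥
So 6 of the 9 assignments meet the threshold.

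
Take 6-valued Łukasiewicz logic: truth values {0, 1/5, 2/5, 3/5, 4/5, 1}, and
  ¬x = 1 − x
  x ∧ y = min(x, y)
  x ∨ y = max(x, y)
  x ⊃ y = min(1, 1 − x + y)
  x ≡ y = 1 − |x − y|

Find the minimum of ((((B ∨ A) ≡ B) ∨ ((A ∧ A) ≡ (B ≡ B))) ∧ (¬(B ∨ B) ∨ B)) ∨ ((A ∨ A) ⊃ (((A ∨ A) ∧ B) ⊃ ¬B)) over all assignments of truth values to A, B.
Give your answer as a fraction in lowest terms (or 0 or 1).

4/5

Take A = 4/5, B = 4/5:
B ∨ A = 4/5 ∨ 4/5 = 4/5
(B ∨ A) ≡ B = 4/5 ≡ 4/5 = 1
A ∧ A = 4/5 ∧ 4/5 = 4/5
B ≡ B = 4/5 ≡ 4/5 = 1
(A ∧ A) ≡ (B ≡ B) = 4/5 ≡ 1 = 4/5
((B ∨ A) ≡ B) ∨ ((A ∧ A) ≡ (B ≡ B)) = 1 ∨ 4/5 = 1
B ∨ B = 4/5 ∨ 4/5 = 4/5
¬(B ∨ B) = ¬4/5 = 1/5
¬(B ∨ B) ∨ B = 1/5 ∨ 4/5 = 4/5
(((B ∨ A) ≡ B) ∨ ((A ∧ A) ≡ (B ≡ B))) ∧ (¬(B ∨ B) ∨ B) = 1 ∧ 4/5 = 4/5
A ∨ A = 4/5 ∨ 4/5 = 4/5
A ∨ A = 4/5 ∨ 4/5 = 4/5
(A ∨ A) ∧ B = 4/5 ∧ 4/5 = 4/5
¬B = ¬4/5 = 1/5
((A ∨ A) ∧ B) ⊃ ¬B = 4/5 ⊃ 1/5 = 2/5
(A ∨ A) ⊃ (((A ∨ A) ∧ B) ⊃ ¬B) = 4/5 ⊃ 2/5 = 3/5
((((B ∨ A) ≡ B) ∨ ((A ∧ A) ≡ (B ≡ B))) ∧ (¬(B ∨ B) ∨ B)) ∨ ((A ∨ A) ⊃ (((A ∨ A) ∧ B) ⊃ ¬B)) = 4/5 ∨ 3/5 = 4/5
No assignment yields a value below 4/5, so this is the minimum.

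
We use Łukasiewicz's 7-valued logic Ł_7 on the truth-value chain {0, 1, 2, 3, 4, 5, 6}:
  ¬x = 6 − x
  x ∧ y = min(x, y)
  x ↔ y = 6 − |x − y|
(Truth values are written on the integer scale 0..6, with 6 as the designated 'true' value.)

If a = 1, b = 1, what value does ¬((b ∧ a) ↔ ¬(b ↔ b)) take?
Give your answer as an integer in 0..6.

b ∧ a = 1 ∧ 1 = 1
b ↔ b = 1 ↔ 1 = 6
¬(b ↔ b) = ¬6 = 0
(b ∧ a) ↔ ¬(b ↔ b) = 1 ↔ 0 = 5
¬((b ∧ a) ↔ ¬(b ↔ b)) = ¬5 = 1

1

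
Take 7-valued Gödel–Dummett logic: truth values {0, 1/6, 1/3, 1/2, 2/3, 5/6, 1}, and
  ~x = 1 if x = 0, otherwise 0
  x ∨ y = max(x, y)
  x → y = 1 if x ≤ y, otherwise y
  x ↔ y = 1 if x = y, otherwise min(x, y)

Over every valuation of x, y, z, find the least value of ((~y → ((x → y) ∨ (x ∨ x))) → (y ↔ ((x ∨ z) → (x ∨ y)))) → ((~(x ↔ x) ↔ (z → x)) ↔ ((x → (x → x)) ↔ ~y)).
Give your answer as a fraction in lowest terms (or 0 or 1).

Take x = 0, y = 1/6, z = 1/6:
~y = ~1/6 = 0
x → y = 0 → 1/6 = 1
x ∨ x = 0 ∨ 0 = 0
(x → y) ∨ (x ∨ x) = 1 ∨ 0 = 1
~y → ((x → y) ∨ (x ∨ x)) = 0 → 1 = 1
x ∨ z = 0 ∨ 1/6 = 1/6
x ∨ y = 0 ∨ 1/6 = 1/6
(x ∨ z) → (x ∨ y) = 1/6 → 1/6 = 1
y ↔ ((x ∨ z) → (x ∨ y)) = 1/6 ↔ 1 = 1/6
(~y → ((x → y) ∨ (x ∨ x))) → (y ↔ ((x ∨ z) → (x ∨ y))) = 1 → 1/6 = 1/6
x ↔ x = 0 ↔ 0 = 1
~(x ↔ x) = ~1 = 0
z → x = 1/6 → 0 = 0
~(x ↔ x) ↔ (z → x) = 0 ↔ 0 = 1
x → x = 0 → 0 = 1
x → (x → x) = 0 → 1 = 1
~y = ~1/6 = 0
(x → (x → x)) ↔ ~y = 1 ↔ 0 = 0
(~(x ↔ x) ↔ (z → x)) ↔ ((x → (x → x)) ↔ ~y) = 1 ↔ 0 = 0
((~y → ((x → y) ∨ (x ∨ x))) → (y ↔ ((x ∨ z) → (x ∨ y)))) → ((~(x ↔ x) ↔ (z → x)) ↔ ((x → (x → x)) ↔ ~y)) = 1/6 → 0 = 0
No assignment yields a value below 0, so this is the minimum.

0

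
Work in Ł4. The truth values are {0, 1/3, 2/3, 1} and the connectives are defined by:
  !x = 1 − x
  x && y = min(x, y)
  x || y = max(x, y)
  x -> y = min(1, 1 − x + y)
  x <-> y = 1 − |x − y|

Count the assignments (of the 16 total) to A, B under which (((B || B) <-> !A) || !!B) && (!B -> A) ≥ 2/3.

13

A = 0, B = 0 ↦ 0  <
A = 0, B = 1/3 ↦ 1/3  <
A = 0, B = 2/3 ↦ 2/3  ≥
A = 0, B = 1 ↦ 1  ≥
A = 1/3, B = 0 ↦ 1/3  <
A = 1/3, B = 1/3 ↦ 2/3  ≥
A = 1/3, B = 2/3 ↦ 1  ≥
A = 1/3, B = 1 ↦ 1  ≥
A = 2/3, B = 0 ↦ 2/3  ≥
A = 2/3, B = 1/3 ↦ 1  ≥
A = 2/3, B = 2/3 ↦ 2/3  ≥
A = 2/3, B = 1 ↦ 1  ≥
A = 1, B = 0 ↦ 1  ≥
A = 1, B = 1/3 ↦ 2/3  ≥
A = 1, B = 2/3 ↦ 2/3  ≥
A = 1, B = 1 ↦ 1  ≥
So 13 of the 16 assignments meet the threshold.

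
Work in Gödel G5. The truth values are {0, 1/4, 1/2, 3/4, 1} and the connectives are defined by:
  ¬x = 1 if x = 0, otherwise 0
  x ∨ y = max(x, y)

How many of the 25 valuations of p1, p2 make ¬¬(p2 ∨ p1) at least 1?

24

value 1: 24 assignments (counts)
value 0: 1 assignment
So 24 of the 25 assignments meet the threshold.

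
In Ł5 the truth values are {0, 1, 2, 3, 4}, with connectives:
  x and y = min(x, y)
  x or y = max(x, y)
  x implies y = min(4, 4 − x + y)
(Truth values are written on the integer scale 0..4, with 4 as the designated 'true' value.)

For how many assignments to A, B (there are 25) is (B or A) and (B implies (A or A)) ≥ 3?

value 4: 5 assignments (counts)
value 3: 6 assignments (counts)
value 2: 7 assignments
value 1: 5 assignments
value 0: 2 assignments
So 11 of the 25 assignments meet the threshold.

11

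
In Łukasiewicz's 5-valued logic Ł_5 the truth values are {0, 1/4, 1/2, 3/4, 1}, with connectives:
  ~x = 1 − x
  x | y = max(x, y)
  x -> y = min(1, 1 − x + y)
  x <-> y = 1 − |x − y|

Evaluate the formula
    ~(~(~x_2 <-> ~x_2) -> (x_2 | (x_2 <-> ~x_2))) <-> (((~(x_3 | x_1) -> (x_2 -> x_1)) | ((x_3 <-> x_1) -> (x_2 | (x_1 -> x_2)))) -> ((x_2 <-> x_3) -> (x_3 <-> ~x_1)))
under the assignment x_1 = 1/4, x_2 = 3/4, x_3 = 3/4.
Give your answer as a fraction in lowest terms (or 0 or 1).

0

~x_2 = ~3/4 = 1/4
~x_2 = ~3/4 = 1/4
~x_2 <-> ~x_2 = 1/4 <-> 1/4 = 1
~(~x_2 <-> ~x_2) = ~1 = 0
~x_2 = ~3/4 = 1/4
x_2 <-> ~x_2 = 3/4 <-> 1/4 = 1/2
x_2 | (x_2 <-> ~x_2) = 3/4 | 1/2 = 3/4
~(~x_2 <-> ~x_2) -> (x_2 | (x_2 <-> ~x_2)) = 0 -> 3/4 = 1
~(~(~x_2 <-> ~x_2) -> (x_2 | (x_2 <-> ~x_2))) = ~1 = 0
x_3 | x_1 = 3/4 | 1/4 = 3/4
~(x_3 | x_1) = ~3/4 = 1/4
x_2 -> x_1 = 3/4 -> 1/4 = 1/2
~(x_3 | x_1) -> (x_2 -> x_1) = 1/4 -> 1/2 = 1
x_3 <-> x_1 = 3/4 <-> 1/4 = 1/2
x_1 -> x_2 = 1/4 -> 3/4 = 1
x_2 | (x_1 -> x_2) = 3/4 | 1 = 1
(x_3 <-> x_1) -> (x_2 | (x_1 -> x_2)) = 1/2 -> 1 = 1
(~(x_3 | x_1) -> (x_2 -> x_1)) | ((x_3 <-> x_1) -> (x_2 | (x_1 -> x_2))) = 1 | 1 = 1
x_2 <-> x_3 = 3/4 <-> 3/4 = 1
~x_1 = ~1/4 = 3/4
x_3 <-> ~x_1 = 3/4 <-> 3/4 = 1
(x_2 <-> x_3) -> (x_3 <-> ~x_1) = 1 -> 1 = 1
((~(x_3 | x_1) -> (x_2 -> x_1)) | ((x_3 <-> x_1) -> (x_2 | (x_1 -> x_2)))) -> ((x_2 <-> x_3) -> (x_3 <-> ~x_1)) = 1 -> 1 = 1
~(~(~x_2 <-> ~x_2) -> (x_2 | (x_2 <-> ~x_2))) <-> (((~(x_3 | x_1) -> (x_2 -> x_1)) | ((x_3 <-> x_1) -> (x_2 | (x_1 -> x_2)))) -> ((x_2 <-> x_3) -> (x_3 <-> ~x_1))) = 0 <-> 1 = 0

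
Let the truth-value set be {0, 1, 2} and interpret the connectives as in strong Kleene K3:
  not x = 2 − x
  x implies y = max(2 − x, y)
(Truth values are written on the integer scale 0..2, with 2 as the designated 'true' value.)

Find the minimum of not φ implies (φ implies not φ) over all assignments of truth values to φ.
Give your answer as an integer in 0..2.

1

Take φ = 1:
not φ = not 1 = 1
not φ = not 1 = 1
φ implies not φ = 1 implies 1 = 1
not φ implies (φ implies not φ) = 1 implies 1 = 1
No assignment yields a value below 1, so this is the minimum.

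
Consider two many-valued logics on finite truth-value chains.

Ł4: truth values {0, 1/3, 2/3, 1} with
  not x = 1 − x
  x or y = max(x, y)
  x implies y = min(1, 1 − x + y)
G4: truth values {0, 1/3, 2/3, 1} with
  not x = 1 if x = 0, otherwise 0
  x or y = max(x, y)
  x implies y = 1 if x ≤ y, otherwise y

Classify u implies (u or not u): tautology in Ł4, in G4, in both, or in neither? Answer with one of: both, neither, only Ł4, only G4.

In Ł4: every assignment gives 1 — tautology.
In G4: every assignment gives 1 — tautology.

both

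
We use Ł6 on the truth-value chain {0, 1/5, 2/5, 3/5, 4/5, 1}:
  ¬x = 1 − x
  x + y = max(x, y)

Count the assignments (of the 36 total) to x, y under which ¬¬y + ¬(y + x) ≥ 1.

7

value 1: 7 assignments (counts)
value 4/5: 9 assignments
value 3/5: 11 assignments
value 2/5: 5 assignments
value 1/5: 3 assignments
value 0: 1 assignment
So 7 of the 36 assignments meet the threshold.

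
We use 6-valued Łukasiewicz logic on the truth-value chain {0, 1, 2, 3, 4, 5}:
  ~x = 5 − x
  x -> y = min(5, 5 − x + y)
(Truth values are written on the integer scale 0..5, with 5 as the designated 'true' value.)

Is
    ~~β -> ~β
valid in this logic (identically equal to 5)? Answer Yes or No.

No

Counterexample: take β = 3.
~β = ~3 = 2
~~β = ~2 = 3
~β = ~3 = 2
~~β -> ~β = 3 -> 2 = 4
This gives 4 ≠ 5.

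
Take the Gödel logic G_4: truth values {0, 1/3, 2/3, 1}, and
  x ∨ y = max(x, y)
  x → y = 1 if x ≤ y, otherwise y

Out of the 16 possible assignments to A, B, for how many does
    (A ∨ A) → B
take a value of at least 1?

10

A = 0, B = 0 ↦ 1  ≥
A = 0, B = 1/3 ↦ 1  ≥
A = 0, B = 2/3 ↦ 1  ≥
A = 0, B = 1 ↦ 1  ≥
A = 1/3, B = 0 ↦ 0  <
A = 1/3, B = 1/3 ↦ 1  ≥
A = 1/3, B = 2/3 ↦ 1  ≥
A = 1/3, B = 1 ↦ 1  ≥
A = 2/3, B = 0 ↦ 0  <
A = 2/3, B = 1/3 ↦ 1/3  <
A = 2/3, B = 2/3 ↦ 1  ≥
A = 2/3, B = 1 ↦ 1  ≥
A = 1, B = 0 ↦ 0  <
A = 1, B = 1/3 ↦ 1/3  <
A = 1, B = 2/3 ↦ 2/3  <
A = 1, B = 1 ↦ 1  ≥
So 10 of the 16 assignments meet the threshold.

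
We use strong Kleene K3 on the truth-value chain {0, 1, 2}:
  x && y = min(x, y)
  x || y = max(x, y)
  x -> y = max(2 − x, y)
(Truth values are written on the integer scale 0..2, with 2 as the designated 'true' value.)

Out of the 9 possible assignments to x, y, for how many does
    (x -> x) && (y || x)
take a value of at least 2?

x = 0, y = 0 ↦ 0  <
x = 0, y = 1 ↦ 1  <
x = 0, y = 2 ↦ 2  ≥
x = 1, y = 0 ↦ 1  <
x = 1, y = 1 ↦ 1  <
x = 1, y = 2 ↦ 1  <
x = 2, y = 0 ↦ 2  ≥
x = 2, y = 1 ↦ 2  ≥
x = 2, y = 2 ↦ 2  ≥
So 4 of the 9 assignments meet the threshold.

4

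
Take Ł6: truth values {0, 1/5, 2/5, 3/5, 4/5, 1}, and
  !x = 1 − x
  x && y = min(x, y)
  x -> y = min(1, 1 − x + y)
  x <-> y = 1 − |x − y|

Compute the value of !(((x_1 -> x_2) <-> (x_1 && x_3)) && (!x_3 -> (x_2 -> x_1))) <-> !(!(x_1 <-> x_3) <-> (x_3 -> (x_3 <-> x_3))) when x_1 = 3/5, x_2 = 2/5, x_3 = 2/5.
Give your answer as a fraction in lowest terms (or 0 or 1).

x_1 -> x_2 = 3/5 -> 2/5 = 4/5
x_1 && x_3 = 3/5 && 2/5 = 2/5
(x_1 -> x_2) <-> (x_1 && x_3) = 4/5 <-> 2/5 = 3/5
!x_3 = !2/5 = 3/5
x_2 -> x_1 = 2/5 -> 3/5 = 1
!x_3 -> (x_2 -> x_1) = 3/5 -> 1 = 1
((x_1 -> x_2) <-> (x_1 && x_3)) && (!x_3 -> (x_2 -> x_1)) = 3/5 && 1 = 3/5
!(((x_1 -> x_2) <-> (x_1 && x_3)) && (!x_3 -> (x_2 -> x_1))) = !3/5 = 2/5
x_1 <-> x_3 = 3/5 <-> 2/5 = 4/5
!(x_1 <-> x_3) = !4/5 = 1/5
x_3 <-> x_3 = 2/5 <-> 2/5 = 1
x_3 -> (x_3 <-> x_3) = 2/5 -> 1 = 1
!(x_1 <-> x_3) <-> (x_3 -> (x_3 <-> x_3)) = 1/5 <-> 1 = 1/5
!(!(x_1 <-> x_3) <-> (x_3 -> (x_3 <-> x_3))) = !1/5 = 4/5
!(((x_1 -> x_2) <-> (x_1 && x_3)) && (!x_3 -> (x_2 -> x_1))) <-> !(!(x_1 <-> x_3) <-> (x_3 -> (x_3 <-> x_3))) = 2/5 <-> 4/5 = 3/5

3/5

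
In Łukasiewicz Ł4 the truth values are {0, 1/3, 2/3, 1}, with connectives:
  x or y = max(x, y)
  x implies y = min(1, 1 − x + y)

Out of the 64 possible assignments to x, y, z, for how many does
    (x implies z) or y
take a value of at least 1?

46

value 1: 46 assignments (counts)
value 2/3: 12 assignments
value 1/3: 5 assignments
value 0: 1 assignment
So 46 of the 64 assignments meet the threshold.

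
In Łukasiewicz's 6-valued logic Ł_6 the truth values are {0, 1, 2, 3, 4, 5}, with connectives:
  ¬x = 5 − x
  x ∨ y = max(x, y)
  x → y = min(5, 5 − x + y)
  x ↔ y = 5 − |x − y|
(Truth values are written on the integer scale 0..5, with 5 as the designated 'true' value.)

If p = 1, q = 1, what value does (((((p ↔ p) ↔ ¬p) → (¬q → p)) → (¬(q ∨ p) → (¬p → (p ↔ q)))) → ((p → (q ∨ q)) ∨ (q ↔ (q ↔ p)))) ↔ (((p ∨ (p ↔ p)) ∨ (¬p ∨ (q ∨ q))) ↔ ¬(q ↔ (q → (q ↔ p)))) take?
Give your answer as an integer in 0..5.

4

p ↔ p = 1 ↔ 1 = 5
¬p = ¬1 = 4
(p ↔ p) ↔ ¬p = 5 ↔ 4 = 4
¬q = ¬1 = 4
¬q → p = 4 → 1 = 2
((p ↔ p) ↔ ¬p) → (¬q → p) = 4 → 2 = 3
q ∨ p = 1 ∨ 1 = 1
¬(q ∨ p) = ¬1 = 4
¬p = ¬1 = 4
p ↔ q = 1 ↔ 1 = 5
¬p → (p ↔ q) = 4 → 5 = 5
¬(q ∨ p) → (¬p → (p ↔ q)) = 4 → 5 = 5
(((p ↔ p) ↔ ¬p) → (¬q → p)) → (¬(q ∨ p) → (¬p → (p ↔ q))) = 3 → 5 = 5
q ∨ q = 1 ∨ 1 = 1
p → (q ∨ q) = 1 → 1 = 5
q ↔ p = 1 ↔ 1 = 5
q ↔ (q ↔ p) = 1 ↔ 5 = 1
(p → (q ∨ q)) ∨ (q ↔ (q ↔ p)) = 5 ∨ 1 = 5
((((p ↔ p) ↔ ¬p) → (¬q → p)) → (¬(q ∨ p) → (¬p → (p ↔ q)))) → ((p → (q ∨ q)) ∨ (q ↔ (q ↔ p))) = 5 → 5 = 5
p ↔ p = 1 ↔ 1 = 5
p ∨ (p ↔ p) = 1 ∨ 5 = 5
¬p = ¬1 = 4
q ∨ q = 1 ∨ 1 = 1
¬p ∨ (q ∨ q) = 4 ∨ 1 = 4
(p ∨ (p ↔ p)) ∨ (¬p ∨ (q ∨ q)) = 5 ∨ 4 = 5
q ↔ p = 1 ↔ 1 = 5
q → (q ↔ p) = 1 → 5 = 5
q ↔ (q → (q ↔ p)) = 1 ↔ 5 = 1
¬(q ↔ (q → (q ↔ p))) = ¬1 = 4
((p ∨ (p ↔ p)) ∨ (¬p ∨ (q ∨ q))) ↔ ¬(q ↔ (q → (q ↔ p))) = 5 ↔ 4 = 4
(((((p ↔ p) ↔ ¬p) → (¬q → p)) → (¬(q ∨ p) → (¬p → (p ↔ q)))) → ((p → (q ∨ q)) ∨ (q ↔ (q ↔ p)))) ↔ (((p ∨ (p ↔ p)) ∨ (¬p ∨ (q ∨ q))) ↔ ¬(q ↔ (q → (q ↔ p)))) = 5 ↔ 4 = 4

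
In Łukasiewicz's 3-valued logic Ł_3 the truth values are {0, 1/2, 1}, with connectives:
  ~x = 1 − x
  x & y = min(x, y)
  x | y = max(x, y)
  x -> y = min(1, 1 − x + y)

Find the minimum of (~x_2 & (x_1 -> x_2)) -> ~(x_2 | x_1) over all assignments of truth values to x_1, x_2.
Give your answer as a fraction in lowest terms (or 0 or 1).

1/2

Take x_1 = 1, x_2 = 1/2:
~x_2 = ~1/2 = 1/2
x_1 -> x_2 = 1 -> 1/2 = 1/2
~x_2 & (x_1 -> x_2) = 1/2 & 1/2 = 1/2
x_2 | x_1 = 1/2 | 1 = 1
~(x_2 | x_1) = ~1 = 0
(~x_2 & (x_1 -> x_2)) -> ~(x_2 | x_1) = 1/2 -> 0 = 1/2
No assignment yields a value below 1/2, so this is the minimum.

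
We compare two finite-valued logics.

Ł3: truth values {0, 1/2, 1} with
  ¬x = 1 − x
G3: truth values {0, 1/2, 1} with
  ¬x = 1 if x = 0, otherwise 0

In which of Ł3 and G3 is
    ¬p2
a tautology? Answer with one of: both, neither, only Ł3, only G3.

neither

In Ł3: at p2 = 1/2 the value is 1/2 — not a tautology.
In G3: at p2 = 1/2 the value is 0 — not a tautology.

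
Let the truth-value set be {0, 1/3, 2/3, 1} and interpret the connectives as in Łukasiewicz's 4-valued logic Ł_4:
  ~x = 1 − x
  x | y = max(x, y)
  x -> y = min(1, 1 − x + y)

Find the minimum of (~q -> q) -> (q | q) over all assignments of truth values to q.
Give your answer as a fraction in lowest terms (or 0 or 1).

Take q = 1/3:
~q = ~1/3 = 2/3
~q -> q = 2/3 -> 1/3 = 2/3
q | q = 1/3 | 1/3 = 1/3
(~q -> q) -> (q | q) = 2/3 -> 1/3 = 2/3
No assignment yields a value below 2/3, so this is the minimum.

2/3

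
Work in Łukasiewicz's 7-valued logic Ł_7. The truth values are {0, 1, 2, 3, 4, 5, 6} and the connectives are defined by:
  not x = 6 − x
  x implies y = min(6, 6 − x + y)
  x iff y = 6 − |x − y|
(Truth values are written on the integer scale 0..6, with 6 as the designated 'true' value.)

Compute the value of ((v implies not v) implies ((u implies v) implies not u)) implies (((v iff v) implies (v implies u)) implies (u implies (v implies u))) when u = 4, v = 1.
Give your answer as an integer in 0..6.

6

not v = not 1 = 5
v implies not v = 1 implies 5 = 6
u implies v = 4 implies 1 = 3
not u = not 4 = 2
(u implies v) implies not u = 3 implies 2 = 5
(v implies not v) implies ((u implies v) implies not u) = 6 implies 5 = 5
v iff v = 1 iff 1 = 6
v implies u = 1 implies 4 = 6
(v iff v) implies (v implies u) = 6 implies 6 = 6
v implies u = 1 implies 4 = 6
u implies (v implies u) = 4 implies 6 = 6
((v iff v) implies (v implies u)) implies (u implies (v implies u)) = 6 implies 6 = 6
((v implies not v) implies ((u implies v) implies not u)) implies (((v iff v) implies (v implies u)) implies (u implies (v implies u))) = 5 implies 6 = 6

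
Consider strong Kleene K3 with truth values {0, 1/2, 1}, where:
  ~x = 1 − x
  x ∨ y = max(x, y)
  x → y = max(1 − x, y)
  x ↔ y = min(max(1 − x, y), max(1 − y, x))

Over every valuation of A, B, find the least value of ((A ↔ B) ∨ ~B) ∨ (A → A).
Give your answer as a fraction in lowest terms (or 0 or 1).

1/2

Take A = 1/2, B = 1/2:
A ↔ B = 1/2 ↔ 1/2 = 1/2
~B = ~1/2 = 1/2
(A ↔ B) ∨ ~B = 1/2 ∨ 1/2 = 1/2
A → A = 1/2 → 1/2 = 1/2
((A ↔ B) ∨ ~B) ∨ (A → A) = 1/2 ∨ 1/2 = 1/2
No assignment yields a value below 1/2, so this is the minimum.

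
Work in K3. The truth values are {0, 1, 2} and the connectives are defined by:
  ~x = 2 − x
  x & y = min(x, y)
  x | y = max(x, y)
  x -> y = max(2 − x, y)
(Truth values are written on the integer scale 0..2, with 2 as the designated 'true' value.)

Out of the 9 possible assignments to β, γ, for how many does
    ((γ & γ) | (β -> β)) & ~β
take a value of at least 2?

3

β = 0, γ = 0 ↦ 2  ≥
β = 0, γ = 1 ↦ 2  ≥
β = 0, γ = 2 ↦ 2  ≥
β = 1, γ = 0 ↦ 1  <
β = 1, γ = 1 ↦ 1  <
β = 1, γ = 2 ↦ 1  <
β = 2, γ = 0 ↦ 0  <
β = 2, γ = 1 ↦ 0  <
β = 2, γ = 2 ↦ 0  <
So 3 of the 9 assignments meet the threshold.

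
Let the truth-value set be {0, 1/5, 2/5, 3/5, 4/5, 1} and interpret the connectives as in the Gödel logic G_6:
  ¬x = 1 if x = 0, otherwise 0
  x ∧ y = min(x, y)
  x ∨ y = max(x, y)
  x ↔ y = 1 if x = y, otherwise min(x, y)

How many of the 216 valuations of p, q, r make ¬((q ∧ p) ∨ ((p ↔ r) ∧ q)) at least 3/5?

61

value 1: 61 assignments (counts)
value 0: 155 assignments
So 61 of the 216 assignments meet the threshold.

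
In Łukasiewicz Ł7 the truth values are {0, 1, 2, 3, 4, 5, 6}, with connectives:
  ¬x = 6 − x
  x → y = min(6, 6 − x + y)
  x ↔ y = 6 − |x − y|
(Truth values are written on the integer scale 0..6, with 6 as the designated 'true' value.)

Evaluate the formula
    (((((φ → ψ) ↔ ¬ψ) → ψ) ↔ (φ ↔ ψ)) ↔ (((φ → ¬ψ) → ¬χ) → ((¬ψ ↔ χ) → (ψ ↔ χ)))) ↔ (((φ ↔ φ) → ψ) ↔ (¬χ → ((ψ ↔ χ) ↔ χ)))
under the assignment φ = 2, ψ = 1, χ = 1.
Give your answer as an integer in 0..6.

3

φ → ψ = 2 → 1 = 5
¬ψ = ¬1 = 5
(φ → ψ) ↔ ¬ψ = 5 ↔ 5 = 6
((φ → ψ) ↔ ¬ψ) → ψ = 6 → 1 = 1
φ ↔ ψ = 2 ↔ 1 = 5
(((φ → ψ) ↔ ¬ψ) → ψ) ↔ (φ ↔ ψ) = 1 ↔ 5 = 2
¬ψ = ¬1 = 5
φ → ¬ψ = 2 → 5 = 6
¬χ = ¬1 = 5
(φ → ¬ψ) → ¬χ = 6 → 5 = 5
¬ψ = ¬1 = 5
¬ψ ↔ χ = 5 ↔ 1 = 2
ψ ↔ χ = 1 ↔ 1 = 6
(¬ψ ↔ χ) → (ψ ↔ χ) = 2 → 6 = 6
((φ → ¬ψ) → ¬χ) → ((¬ψ ↔ χ) → (ψ ↔ χ)) = 5 → 6 = 6
((((φ → ψ) ↔ ¬ψ) → ψ) ↔ (φ ↔ ψ)) ↔ (((φ → ¬ψ) → ¬χ) → ((¬ψ ↔ χ) → (ψ ↔ χ))) = 2 ↔ 6 = 2
φ ↔ φ = 2 ↔ 2 = 6
(φ ↔ φ) → ψ = 6 → 1 = 1
¬χ = ¬1 = 5
ψ ↔ χ = 1 ↔ 1 = 6
(ψ ↔ χ) ↔ χ = 6 ↔ 1 = 1
¬χ → ((ψ ↔ χ) ↔ χ) = 5 → 1 = 2
((φ ↔ φ) → ψ) ↔ (¬χ → ((ψ ↔ χ) ↔ χ)) = 1 ↔ 2 = 5
(((((φ → ψ) ↔ ¬ψ) → ψ) ↔ (φ ↔ ψ)) ↔ (((φ → ¬ψ) → ¬χ) → ((¬ψ ↔ χ) → (ψ ↔ χ)))) ↔ (((φ ↔ φ) → ψ) ↔ (¬χ → ((ψ ↔ χ) ↔ χ))) = 2 ↔ 5 = 3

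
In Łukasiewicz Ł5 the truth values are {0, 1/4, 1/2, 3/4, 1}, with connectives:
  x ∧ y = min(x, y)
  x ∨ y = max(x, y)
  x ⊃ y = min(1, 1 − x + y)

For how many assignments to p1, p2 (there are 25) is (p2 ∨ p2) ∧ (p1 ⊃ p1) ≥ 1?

5

value 1: 5 assignments (counts)
value 3/4: 5 assignments
value 1/2: 5 assignments
value 1/4: 5 assignments
value 0: 5 assignments
So 5 of the 25 assignments meet the threshold.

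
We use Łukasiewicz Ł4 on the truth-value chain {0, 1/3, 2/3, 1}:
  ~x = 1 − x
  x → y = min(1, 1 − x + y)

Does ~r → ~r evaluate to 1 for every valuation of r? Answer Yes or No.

Yes

r = 0 ↦ 1
r = 1/3 ↦ 1
r = 2/3 ↦ 1
r = 1 ↦ 1
Every assignment gives a value ≥ 1.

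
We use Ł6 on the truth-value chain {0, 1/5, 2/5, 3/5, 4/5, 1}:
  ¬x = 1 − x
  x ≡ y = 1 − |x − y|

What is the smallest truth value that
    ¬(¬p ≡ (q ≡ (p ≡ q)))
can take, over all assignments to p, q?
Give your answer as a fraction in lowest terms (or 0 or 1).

Take p = 0, q = 2/5:
¬p = ¬0 = 1
p ≡ q = 0 ≡ 2/5 = 3/5
q ≡ (p ≡ q) = 2/5 ≡ 3/5 = 4/5
¬p ≡ (q ≡ (p ≡ q)) = 1 ≡ 4/5 = 4/5
¬(¬p ≡ (q ≡ (p ≡ q))) = ¬4/5 = 1/5
No assignment yields a value below 1/5, so this is the minimum.

1/5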